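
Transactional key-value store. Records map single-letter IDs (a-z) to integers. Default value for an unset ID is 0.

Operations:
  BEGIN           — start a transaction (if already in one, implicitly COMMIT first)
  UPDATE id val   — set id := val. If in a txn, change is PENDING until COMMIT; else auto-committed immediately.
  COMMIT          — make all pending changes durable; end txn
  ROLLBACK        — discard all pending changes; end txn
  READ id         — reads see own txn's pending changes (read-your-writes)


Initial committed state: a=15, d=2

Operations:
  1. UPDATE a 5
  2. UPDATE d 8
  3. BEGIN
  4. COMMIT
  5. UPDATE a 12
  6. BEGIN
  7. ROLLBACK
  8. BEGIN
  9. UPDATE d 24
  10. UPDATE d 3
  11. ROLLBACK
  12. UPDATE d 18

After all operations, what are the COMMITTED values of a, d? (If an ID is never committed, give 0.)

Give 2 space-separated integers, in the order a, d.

Answer: 12 18

Derivation:
Initial committed: {a=15, d=2}
Op 1: UPDATE a=5 (auto-commit; committed a=5)
Op 2: UPDATE d=8 (auto-commit; committed d=8)
Op 3: BEGIN: in_txn=True, pending={}
Op 4: COMMIT: merged [] into committed; committed now {a=5, d=8}
Op 5: UPDATE a=12 (auto-commit; committed a=12)
Op 6: BEGIN: in_txn=True, pending={}
Op 7: ROLLBACK: discarded pending []; in_txn=False
Op 8: BEGIN: in_txn=True, pending={}
Op 9: UPDATE d=24 (pending; pending now {d=24})
Op 10: UPDATE d=3 (pending; pending now {d=3})
Op 11: ROLLBACK: discarded pending ['d']; in_txn=False
Op 12: UPDATE d=18 (auto-commit; committed d=18)
Final committed: {a=12, d=18}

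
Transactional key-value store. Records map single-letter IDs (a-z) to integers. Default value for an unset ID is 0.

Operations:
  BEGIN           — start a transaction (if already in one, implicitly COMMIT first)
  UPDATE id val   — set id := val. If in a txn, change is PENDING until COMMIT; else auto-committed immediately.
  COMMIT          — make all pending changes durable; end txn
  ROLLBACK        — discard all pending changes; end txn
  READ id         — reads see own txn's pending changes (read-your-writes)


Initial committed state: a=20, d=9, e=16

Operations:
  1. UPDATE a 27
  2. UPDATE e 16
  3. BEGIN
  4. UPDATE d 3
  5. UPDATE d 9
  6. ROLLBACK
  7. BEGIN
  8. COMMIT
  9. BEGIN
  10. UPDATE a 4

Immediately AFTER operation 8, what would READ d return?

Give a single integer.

Answer: 9

Derivation:
Initial committed: {a=20, d=9, e=16}
Op 1: UPDATE a=27 (auto-commit; committed a=27)
Op 2: UPDATE e=16 (auto-commit; committed e=16)
Op 3: BEGIN: in_txn=True, pending={}
Op 4: UPDATE d=3 (pending; pending now {d=3})
Op 5: UPDATE d=9 (pending; pending now {d=9})
Op 6: ROLLBACK: discarded pending ['d']; in_txn=False
Op 7: BEGIN: in_txn=True, pending={}
Op 8: COMMIT: merged [] into committed; committed now {a=27, d=9, e=16}
After op 8: visible(d) = 9 (pending={}, committed={a=27, d=9, e=16})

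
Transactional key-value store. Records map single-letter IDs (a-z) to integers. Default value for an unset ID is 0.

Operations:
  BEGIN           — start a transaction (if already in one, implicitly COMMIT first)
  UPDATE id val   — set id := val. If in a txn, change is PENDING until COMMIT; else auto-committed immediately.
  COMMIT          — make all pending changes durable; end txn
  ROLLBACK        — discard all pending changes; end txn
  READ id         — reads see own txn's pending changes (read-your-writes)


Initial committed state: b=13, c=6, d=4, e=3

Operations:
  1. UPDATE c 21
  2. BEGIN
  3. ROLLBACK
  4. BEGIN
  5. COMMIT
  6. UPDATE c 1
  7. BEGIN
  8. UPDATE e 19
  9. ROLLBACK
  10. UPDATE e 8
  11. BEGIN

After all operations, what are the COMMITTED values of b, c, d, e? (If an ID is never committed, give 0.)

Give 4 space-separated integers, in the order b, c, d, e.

Answer: 13 1 4 8

Derivation:
Initial committed: {b=13, c=6, d=4, e=3}
Op 1: UPDATE c=21 (auto-commit; committed c=21)
Op 2: BEGIN: in_txn=True, pending={}
Op 3: ROLLBACK: discarded pending []; in_txn=False
Op 4: BEGIN: in_txn=True, pending={}
Op 5: COMMIT: merged [] into committed; committed now {b=13, c=21, d=4, e=3}
Op 6: UPDATE c=1 (auto-commit; committed c=1)
Op 7: BEGIN: in_txn=True, pending={}
Op 8: UPDATE e=19 (pending; pending now {e=19})
Op 9: ROLLBACK: discarded pending ['e']; in_txn=False
Op 10: UPDATE e=8 (auto-commit; committed e=8)
Op 11: BEGIN: in_txn=True, pending={}
Final committed: {b=13, c=1, d=4, e=8}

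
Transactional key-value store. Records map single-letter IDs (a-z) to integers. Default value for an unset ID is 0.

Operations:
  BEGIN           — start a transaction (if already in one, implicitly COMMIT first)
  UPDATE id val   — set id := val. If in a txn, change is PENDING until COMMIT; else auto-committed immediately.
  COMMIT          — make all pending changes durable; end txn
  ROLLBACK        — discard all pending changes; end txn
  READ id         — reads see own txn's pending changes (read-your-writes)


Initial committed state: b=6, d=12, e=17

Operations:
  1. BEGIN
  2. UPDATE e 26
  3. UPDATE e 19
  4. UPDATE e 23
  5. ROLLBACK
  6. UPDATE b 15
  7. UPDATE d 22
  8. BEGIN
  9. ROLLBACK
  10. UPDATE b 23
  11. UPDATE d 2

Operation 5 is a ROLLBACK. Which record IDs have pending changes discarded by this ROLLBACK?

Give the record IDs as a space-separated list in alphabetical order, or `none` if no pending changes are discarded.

Initial committed: {b=6, d=12, e=17}
Op 1: BEGIN: in_txn=True, pending={}
Op 2: UPDATE e=26 (pending; pending now {e=26})
Op 3: UPDATE e=19 (pending; pending now {e=19})
Op 4: UPDATE e=23 (pending; pending now {e=23})
Op 5: ROLLBACK: discarded pending ['e']; in_txn=False
Op 6: UPDATE b=15 (auto-commit; committed b=15)
Op 7: UPDATE d=22 (auto-commit; committed d=22)
Op 8: BEGIN: in_txn=True, pending={}
Op 9: ROLLBACK: discarded pending []; in_txn=False
Op 10: UPDATE b=23 (auto-commit; committed b=23)
Op 11: UPDATE d=2 (auto-commit; committed d=2)
ROLLBACK at op 5 discards: ['e']

Answer: e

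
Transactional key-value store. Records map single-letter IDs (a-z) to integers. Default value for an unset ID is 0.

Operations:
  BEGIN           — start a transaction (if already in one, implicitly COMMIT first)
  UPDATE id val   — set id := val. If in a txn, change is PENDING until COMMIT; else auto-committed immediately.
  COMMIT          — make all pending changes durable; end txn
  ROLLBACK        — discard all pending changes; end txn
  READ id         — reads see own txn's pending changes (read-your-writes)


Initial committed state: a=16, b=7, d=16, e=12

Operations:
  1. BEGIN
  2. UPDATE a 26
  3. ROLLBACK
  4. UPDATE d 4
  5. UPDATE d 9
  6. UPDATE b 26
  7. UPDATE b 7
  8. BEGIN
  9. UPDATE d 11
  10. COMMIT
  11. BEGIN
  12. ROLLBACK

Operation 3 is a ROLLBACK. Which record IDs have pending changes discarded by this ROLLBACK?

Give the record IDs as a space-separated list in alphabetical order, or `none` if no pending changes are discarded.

Answer: a

Derivation:
Initial committed: {a=16, b=7, d=16, e=12}
Op 1: BEGIN: in_txn=True, pending={}
Op 2: UPDATE a=26 (pending; pending now {a=26})
Op 3: ROLLBACK: discarded pending ['a']; in_txn=False
Op 4: UPDATE d=4 (auto-commit; committed d=4)
Op 5: UPDATE d=9 (auto-commit; committed d=9)
Op 6: UPDATE b=26 (auto-commit; committed b=26)
Op 7: UPDATE b=7 (auto-commit; committed b=7)
Op 8: BEGIN: in_txn=True, pending={}
Op 9: UPDATE d=11 (pending; pending now {d=11})
Op 10: COMMIT: merged ['d'] into committed; committed now {a=16, b=7, d=11, e=12}
Op 11: BEGIN: in_txn=True, pending={}
Op 12: ROLLBACK: discarded pending []; in_txn=False
ROLLBACK at op 3 discards: ['a']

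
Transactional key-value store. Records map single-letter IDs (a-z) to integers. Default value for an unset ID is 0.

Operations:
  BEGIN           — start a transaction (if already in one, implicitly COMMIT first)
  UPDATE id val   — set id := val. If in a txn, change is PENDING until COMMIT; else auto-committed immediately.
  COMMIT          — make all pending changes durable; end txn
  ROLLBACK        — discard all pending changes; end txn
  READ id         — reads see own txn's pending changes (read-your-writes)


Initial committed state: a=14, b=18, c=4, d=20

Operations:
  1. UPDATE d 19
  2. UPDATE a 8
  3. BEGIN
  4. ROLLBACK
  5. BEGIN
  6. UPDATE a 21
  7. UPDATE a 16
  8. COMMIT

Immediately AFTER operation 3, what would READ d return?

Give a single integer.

Initial committed: {a=14, b=18, c=4, d=20}
Op 1: UPDATE d=19 (auto-commit; committed d=19)
Op 2: UPDATE a=8 (auto-commit; committed a=8)
Op 3: BEGIN: in_txn=True, pending={}
After op 3: visible(d) = 19 (pending={}, committed={a=8, b=18, c=4, d=19})

Answer: 19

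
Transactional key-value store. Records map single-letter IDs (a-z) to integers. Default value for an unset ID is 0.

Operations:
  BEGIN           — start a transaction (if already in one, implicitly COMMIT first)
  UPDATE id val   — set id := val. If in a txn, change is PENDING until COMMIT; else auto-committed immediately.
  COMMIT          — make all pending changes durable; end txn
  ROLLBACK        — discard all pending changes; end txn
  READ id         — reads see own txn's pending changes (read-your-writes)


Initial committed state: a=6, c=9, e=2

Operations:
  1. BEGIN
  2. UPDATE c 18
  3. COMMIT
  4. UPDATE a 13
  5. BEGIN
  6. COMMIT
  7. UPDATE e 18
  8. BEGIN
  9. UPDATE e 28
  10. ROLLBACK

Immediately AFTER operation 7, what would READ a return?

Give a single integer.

Initial committed: {a=6, c=9, e=2}
Op 1: BEGIN: in_txn=True, pending={}
Op 2: UPDATE c=18 (pending; pending now {c=18})
Op 3: COMMIT: merged ['c'] into committed; committed now {a=6, c=18, e=2}
Op 4: UPDATE a=13 (auto-commit; committed a=13)
Op 5: BEGIN: in_txn=True, pending={}
Op 6: COMMIT: merged [] into committed; committed now {a=13, c=18, e=2}
Op 7: UPDATE e=18 (auto-commit; committed e=18)
After op 7: visible(a) = 13 (pending={}, committed={a=13, c=18, e=18})

Answer: 13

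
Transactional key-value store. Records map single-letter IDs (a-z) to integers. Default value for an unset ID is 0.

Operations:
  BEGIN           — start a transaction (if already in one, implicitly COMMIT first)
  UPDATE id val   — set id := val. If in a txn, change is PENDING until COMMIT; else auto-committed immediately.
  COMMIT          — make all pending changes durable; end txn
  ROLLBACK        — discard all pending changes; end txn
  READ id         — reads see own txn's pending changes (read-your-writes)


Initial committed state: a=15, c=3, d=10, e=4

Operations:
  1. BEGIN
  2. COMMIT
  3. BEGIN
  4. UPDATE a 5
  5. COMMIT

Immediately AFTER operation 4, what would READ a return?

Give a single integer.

Answer: 5

Derivation:
Initial committed: {a=15, c=3, d=10, e=4}
Op 1: BEGIN: in_txn=True, pending={}
Op 2: COMMIT: merged [] into committed; committed now {a=15, c=3, d=10, e=4}
Op 3: BEGIN: in_txn=True, pending={}
Op 4: UPDATE a=5 (pending; pending now {a=5})
After op 4: visible(a) = 5 (pending={a=5}, committed={a=15, c=3, d=10, e=4})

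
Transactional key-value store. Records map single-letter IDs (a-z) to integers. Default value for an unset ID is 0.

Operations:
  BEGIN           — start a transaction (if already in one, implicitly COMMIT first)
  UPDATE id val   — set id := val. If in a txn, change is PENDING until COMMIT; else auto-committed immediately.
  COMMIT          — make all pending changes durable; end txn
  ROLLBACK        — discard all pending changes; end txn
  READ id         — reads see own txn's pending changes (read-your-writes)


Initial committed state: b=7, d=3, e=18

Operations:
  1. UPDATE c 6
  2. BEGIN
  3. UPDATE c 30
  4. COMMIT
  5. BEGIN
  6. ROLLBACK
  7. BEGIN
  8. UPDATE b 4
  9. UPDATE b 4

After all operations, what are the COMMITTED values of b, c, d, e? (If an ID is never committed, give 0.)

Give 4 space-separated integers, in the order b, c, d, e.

Initial committed: {b=7, d=3, e=18}
Op 1: UPDATE c=6 (auto-commit; committed c=6)
Op 2: BEGIN: in_txn=True, pending={}
Op 3: UPDATE c=30 (pending; pending now {c=30})
Op 4: COMMIT: merged ['c'] into committed; committed now {b=7, c=30, d=3, e=18}
Op 5: BEGIN: in_txn=True, pending={}
Op 6: ROLLBACK: discarded pending []; in_txn=False
Op 7: BEGIN: in_txn=True, pending={}
Op 8: UPDATE b=4 (pending; pending now {b=4})
Op 9: UPDATE b=4 (pending; pending now {b=4})
Final committed: {b=7, c=30, d=3, e=18}

Answer: 7 30 3 18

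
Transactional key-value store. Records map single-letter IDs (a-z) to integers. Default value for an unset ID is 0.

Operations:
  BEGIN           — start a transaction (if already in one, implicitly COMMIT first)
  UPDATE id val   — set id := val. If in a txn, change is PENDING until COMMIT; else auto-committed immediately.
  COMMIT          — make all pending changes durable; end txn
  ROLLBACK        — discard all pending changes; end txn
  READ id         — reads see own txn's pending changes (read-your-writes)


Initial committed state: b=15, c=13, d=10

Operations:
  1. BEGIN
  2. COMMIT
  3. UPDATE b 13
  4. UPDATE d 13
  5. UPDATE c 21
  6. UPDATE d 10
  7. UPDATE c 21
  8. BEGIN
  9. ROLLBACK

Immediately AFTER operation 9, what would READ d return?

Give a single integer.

Initial committed: {b=15, c=13, d=10}
Op 1: BEGIN: in_txn=True, pending={}
Op 2: COMMIT: merged [] into committed; committed now {b=15, c=13, d=10}
Op 3: UPDATE b=13 (auto-commit; committed b=13)
Op 4: UPDATE d=13 (auto-commit; committed d=13)
Op 5: UPDATE c=21 (auto-commit; committed c=21)
Op 6: UPDATE d=10 (auto-commit; committed d=10)
Op 7: UPDATE c=21 (auto-commit; committed c=21)
Op 8: BEGIN: in_txn=True, pending={}
Op 9: ROLLBACK: discarded pending []; in_txn=False
After op 9: visible(d) = 10 (pending={}, committed={b=13, c=21, d=10})

Answer: 10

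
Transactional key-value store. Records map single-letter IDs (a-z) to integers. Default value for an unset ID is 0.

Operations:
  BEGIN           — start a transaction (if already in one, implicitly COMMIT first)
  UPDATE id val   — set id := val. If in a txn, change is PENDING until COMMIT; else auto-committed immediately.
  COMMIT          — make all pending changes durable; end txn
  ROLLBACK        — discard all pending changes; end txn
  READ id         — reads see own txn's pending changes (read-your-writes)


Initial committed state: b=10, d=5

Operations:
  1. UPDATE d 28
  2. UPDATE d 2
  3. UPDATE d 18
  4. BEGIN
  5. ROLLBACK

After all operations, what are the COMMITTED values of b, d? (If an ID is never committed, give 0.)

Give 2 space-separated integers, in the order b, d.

Answer: 10 18

Derivation:
Initial committed: {b=10, d=5}
Op 1: UPDATE d=28 (auto-commit; committed d=28)
Op 2: UPDATE d=2 (auto-commit; committed d=2)
Op 3: UPDATE d=18 (auto-commit; committed d=18)
Op 4: BEGIN: in_txn=True, pending={}
Op 5: ROLLBACK: discarded pending []; in_txn=False
Final committed: {b=10, d=18}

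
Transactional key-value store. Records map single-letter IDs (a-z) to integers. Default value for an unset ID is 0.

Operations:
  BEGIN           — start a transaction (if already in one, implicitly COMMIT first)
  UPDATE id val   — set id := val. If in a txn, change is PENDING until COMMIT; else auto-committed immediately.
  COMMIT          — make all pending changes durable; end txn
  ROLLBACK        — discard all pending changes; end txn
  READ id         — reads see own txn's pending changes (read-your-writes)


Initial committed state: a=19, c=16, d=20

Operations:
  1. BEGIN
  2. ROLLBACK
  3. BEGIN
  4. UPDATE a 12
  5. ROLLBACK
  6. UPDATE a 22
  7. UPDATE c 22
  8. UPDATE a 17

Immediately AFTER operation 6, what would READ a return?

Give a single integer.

Answer: 22

Derivation:
Initial committed: {a=19, c=16, d=20}
Op 1: BEGIN: in_txn=True, pending={}
Op 2: ROLLBACK: discarded pending []; in_txn=False
Op 3: BEGIN: in_txn=True, pending={}
Op 4: UPDATE a=12 (pending; pending now {a=12})
Op 5: ROLLBACK: discarded pending ['a']; in_txn=False
Op 6: UPDATE a=22 (auto-commit; committed a=22)
After op 6: visible(a) = 22 (pending={}, committed={a=22, c=16, d=20})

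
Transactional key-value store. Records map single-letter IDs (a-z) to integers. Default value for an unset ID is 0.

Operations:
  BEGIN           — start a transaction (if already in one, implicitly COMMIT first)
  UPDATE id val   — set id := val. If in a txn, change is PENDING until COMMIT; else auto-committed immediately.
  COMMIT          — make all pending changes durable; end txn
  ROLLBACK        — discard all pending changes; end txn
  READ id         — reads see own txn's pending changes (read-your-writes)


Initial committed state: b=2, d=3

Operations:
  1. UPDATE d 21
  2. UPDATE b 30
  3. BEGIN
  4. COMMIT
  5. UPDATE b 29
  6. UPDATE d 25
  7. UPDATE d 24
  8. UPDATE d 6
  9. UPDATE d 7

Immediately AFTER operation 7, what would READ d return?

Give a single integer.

Answer: 24

Derivation:
Initial committed: {b=2, d=3}
Op 1: UPDATE d=21 (auto-commit; committed d=21)
Op 2: UPDATE b=30 (auto-commit; committed b=30)
Op 3: BEGIN: in_txn=True, pending={}
Op 4: COMMIT: merged [] into committed; committed now {b=30, d=21}
Op 5: UPDATE b=29 (auto-commit; committed b=29)
Op 6: UPDATE d=25 (auto-commit; committed d=25)
Op 7: UPDATE d=24 (auto-commit; committed d=24)
After op 7: visible(d) = 24 (pending={}, committed={b=29, d=24})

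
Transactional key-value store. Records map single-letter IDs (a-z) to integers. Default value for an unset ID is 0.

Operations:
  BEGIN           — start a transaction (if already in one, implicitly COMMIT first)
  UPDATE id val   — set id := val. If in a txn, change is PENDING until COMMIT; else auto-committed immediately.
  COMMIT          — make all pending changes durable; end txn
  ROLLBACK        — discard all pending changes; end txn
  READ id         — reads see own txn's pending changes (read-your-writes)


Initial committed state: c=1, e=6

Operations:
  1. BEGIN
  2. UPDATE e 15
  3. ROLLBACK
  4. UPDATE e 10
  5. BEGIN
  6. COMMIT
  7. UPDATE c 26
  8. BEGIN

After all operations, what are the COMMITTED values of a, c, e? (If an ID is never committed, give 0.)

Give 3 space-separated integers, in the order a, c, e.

Initial committed: {c=1, e=6}
Op 1: BEGIN: in_txn=True, pending={}
Op 2: UPDATE e=15 (pending; pending now {e=15})
Op 3: ROLLBACK: discarded pending ['e']; in_txn=False
Op 4: UPDATE e=10 (auto-commit; committed e=10)
Op 5: BEGIN: in_txn=True, pending={}
Op 6: COMMIT: merged [] into committed; committed now {c=1, e=10}
Op 7: UPDATE c=26 (auto-commit; committed c=26)
Op 8: BEGIN: in_txn=True, pending={}
Final committed: {c=26, e=10}

Answer: 0 26 10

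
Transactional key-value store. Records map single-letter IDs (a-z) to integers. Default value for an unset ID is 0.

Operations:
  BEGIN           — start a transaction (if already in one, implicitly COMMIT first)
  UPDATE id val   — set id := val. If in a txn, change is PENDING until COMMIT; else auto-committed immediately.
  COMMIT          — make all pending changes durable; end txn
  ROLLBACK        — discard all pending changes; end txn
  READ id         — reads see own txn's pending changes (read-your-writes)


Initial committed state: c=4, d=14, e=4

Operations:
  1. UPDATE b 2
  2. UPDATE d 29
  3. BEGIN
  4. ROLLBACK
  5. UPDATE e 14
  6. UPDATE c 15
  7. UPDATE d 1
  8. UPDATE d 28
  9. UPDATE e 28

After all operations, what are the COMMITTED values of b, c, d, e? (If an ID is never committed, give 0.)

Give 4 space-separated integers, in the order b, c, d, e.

Initial committed: {c=4, d=14, e=4}
Op 1: UPDATE b=2 (auto-commit; committed b=2)
Op 2: UPDATE d=29 (auto-commit; committed d=29)
Op 3: BEGIN: in_txn=True, pending={}
Op 4: ROLLBACK: discarded pending []; in_txn=False
Op 5: UPDATE e=14 (auto-commit; committed e=14)
Op 6: UPDATE c=15 (auto-commit; committed c=15)
Op 7: UPDATE d=1 (auto-commit; committed d=1)
Op 8: UPDATE d=28 (auto-commit; committed d=28)
Op 9: UPDATE e=28 (auto-commit; committed e=28)
Final committed: {b=2, c=15, d=28, e=28}

Answer: 2 15 28 28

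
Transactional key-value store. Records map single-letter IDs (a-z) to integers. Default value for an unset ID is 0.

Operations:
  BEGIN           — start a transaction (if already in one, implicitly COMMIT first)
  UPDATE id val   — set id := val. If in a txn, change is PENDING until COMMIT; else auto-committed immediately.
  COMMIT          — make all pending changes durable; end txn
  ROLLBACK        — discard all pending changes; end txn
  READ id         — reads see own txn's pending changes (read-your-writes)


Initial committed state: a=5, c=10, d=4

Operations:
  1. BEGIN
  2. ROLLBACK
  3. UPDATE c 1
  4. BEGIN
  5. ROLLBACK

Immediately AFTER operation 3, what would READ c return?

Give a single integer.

Initial committed: {a=5, c=10, d=4}
Op 1: BEGIN: in_txn=True, pending={}
Op 2: ROLLBACK: discarded pending []; in_txn=False
Op 3: UPDATE c=1 (auto-commit; committed c=1)
After op 3: visible(c) = 1 (pending={}, committed={a=5, c=1, d=4})

Answer: 1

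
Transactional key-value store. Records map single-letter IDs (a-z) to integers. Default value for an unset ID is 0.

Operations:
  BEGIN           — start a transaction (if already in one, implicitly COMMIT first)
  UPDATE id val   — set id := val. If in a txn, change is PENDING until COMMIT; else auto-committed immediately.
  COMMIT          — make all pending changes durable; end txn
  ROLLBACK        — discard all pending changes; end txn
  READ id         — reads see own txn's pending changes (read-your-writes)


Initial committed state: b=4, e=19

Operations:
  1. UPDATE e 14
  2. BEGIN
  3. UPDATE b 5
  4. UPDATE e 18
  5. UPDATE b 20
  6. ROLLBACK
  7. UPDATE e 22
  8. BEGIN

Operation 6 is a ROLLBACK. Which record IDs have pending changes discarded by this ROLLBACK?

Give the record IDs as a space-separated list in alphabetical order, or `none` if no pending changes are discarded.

Initial committed: {b=4, e=19}
Op 1: UPDATE e=14 (auto-commit; committed e=14)
Op 2: BEGIN: in_txn=True, pending={}
Op 3: UPDATE b=5 (pending; pending now {b=5})
Op 4: UPDATE e=18 (pending; pending now {b=5, e=18})
Op 5: UPDATE b=20 (pending; pending now {b=20, e=18})
Op 6: ROLLBACK: discarded pending ['b', 'e']; in_txn=False
Op 7: UPDATE e=22 (auto-commit; committed e=22)
Op 8: BEGIN: in_txn=True, pending={}
ROLLBACK at op 6 discards: ['b', 'e']

Answer: b e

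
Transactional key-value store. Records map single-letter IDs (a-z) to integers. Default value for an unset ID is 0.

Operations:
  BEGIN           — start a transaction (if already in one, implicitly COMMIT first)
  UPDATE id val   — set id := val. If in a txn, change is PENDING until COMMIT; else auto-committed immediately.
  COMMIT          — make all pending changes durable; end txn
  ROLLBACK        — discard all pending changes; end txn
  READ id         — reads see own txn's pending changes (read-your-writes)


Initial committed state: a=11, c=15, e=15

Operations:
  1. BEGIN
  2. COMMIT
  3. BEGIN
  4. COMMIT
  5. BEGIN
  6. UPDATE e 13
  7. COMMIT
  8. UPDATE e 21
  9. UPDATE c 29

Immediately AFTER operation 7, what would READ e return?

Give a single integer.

Answer: 13

Derivation:
Initial committed: {a=11, c=15, e=15}
Op 1: BEGIN: in_txn=True, pending={}
Op 2: COMMIT: merged [] into committed; committed now {a=11, c=15, e=15}
Op 3: BEGIN: in_txn=True, pending={}
Op 4: COMMIT: merged [] into committed; committed now {a=11, c=15, e=15}
Op 5: BEGIN: in_txn=True, pending={}
Op 6: UPDATE e=13 (pending; pending now {e=13})
Op 7: COMMIT: merged ['e'] into committed; committed now {a=11, c=15, e=13}
After op 7: visible(e) = 13 (pending={}, committed={a=11, c=15, e=13})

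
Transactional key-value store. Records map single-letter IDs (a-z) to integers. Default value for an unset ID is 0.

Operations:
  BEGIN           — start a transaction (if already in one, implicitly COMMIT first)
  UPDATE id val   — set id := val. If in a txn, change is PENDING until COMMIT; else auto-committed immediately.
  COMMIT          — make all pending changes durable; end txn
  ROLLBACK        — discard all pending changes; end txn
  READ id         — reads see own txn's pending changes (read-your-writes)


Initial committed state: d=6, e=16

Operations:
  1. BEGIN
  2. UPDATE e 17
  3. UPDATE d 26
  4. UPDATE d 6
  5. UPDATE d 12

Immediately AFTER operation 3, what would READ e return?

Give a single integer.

Answer: 17

Derivation:
Initial committed: {d=6, e=16}
Op 1: BEGIN: in_txn=True, pending={}
Op 2: UPDATE e=17 (pending; pending now {e=17})
Op 3: UPDATE d=26 (pending; pending now {d=26, e=17})
After op 3: visible(e) = 17 (pending={d=26, e=17}, committed={d=6, e=16})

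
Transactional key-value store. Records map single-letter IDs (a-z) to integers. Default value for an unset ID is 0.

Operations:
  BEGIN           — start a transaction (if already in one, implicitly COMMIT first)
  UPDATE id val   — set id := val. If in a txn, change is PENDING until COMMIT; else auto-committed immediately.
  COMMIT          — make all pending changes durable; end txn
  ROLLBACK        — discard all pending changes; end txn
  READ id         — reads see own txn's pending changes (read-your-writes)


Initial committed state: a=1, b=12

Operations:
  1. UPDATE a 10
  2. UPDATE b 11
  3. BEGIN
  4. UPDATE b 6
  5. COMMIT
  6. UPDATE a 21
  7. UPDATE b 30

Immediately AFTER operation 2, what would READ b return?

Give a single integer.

Answer: 11

Derivation:
Initial committed: {a=1, b=12}
Op 1: UPDATE a=10 (auto-commit; committed a=10)
Op 2: UPDATE b=11 (auto-commit; committed b=11)
After op 2: visible(b) = 11 (pending={}, committed={a=10, b=11})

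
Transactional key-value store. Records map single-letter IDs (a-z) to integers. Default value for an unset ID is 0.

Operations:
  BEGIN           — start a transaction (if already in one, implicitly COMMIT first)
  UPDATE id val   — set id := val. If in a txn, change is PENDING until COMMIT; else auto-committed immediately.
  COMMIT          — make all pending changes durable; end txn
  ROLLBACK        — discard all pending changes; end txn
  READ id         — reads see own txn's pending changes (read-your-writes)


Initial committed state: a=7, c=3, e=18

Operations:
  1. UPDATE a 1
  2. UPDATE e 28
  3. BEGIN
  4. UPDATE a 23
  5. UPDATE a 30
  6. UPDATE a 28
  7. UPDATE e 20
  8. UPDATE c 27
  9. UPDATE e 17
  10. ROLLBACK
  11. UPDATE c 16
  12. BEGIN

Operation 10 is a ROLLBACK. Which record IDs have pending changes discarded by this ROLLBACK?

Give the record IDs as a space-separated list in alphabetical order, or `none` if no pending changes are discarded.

Initial committed: {a=7, c=3, e=18}
Op 1: UPDATE a=1 (auto-commit; committed a=1)
Op 2: UPDATE e=28 (auto-commit; committed e=28)
Op 3: BEGIN: in_txn=True, pending={}
Op 4: UPDATE a=23 (pending; pending now {a=23})
Op 5: UPDATE a=30 (pending; pending now {a=30})
Op 6: UPDATE a=28 (pending; pending now {a=28})
Op 7: UPDATE e=20 (pending; pending now {a=28, e=20})
Op 8: UPDATE c=27 (pending; pending now {a=28, c=27, e=20})
Op 9: UPDATE e=17 (pending; pending now {a=28, c=27, e=17})
Op 10: ROLLBACK: discarded pending ['a', 'c', 'e']; in_txn=False
Op 11: UPDATE c=16 (auto-commit; committed c=16)
Op 12: BEGIN: in_txn=True, pending={}
ROLLBACK at op 10 discards: ['a', 'c', 'e']

Answer: a c e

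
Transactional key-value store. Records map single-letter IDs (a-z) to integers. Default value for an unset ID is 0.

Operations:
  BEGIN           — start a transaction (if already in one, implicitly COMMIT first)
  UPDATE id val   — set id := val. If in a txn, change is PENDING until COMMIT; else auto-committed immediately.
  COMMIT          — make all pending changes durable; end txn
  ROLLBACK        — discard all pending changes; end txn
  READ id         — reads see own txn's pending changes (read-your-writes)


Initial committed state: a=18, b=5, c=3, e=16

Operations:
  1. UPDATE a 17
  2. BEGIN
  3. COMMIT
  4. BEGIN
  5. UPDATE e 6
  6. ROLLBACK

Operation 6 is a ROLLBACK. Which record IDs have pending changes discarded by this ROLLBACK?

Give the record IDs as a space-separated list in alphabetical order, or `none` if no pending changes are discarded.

Answer: e

Derivation:
Initial committed: {a=18, b=5, c=3, e=16}
Op 1: UPDATE a=17 (auto-commit; committed a=17)
Op 2: BEGIN: in_txn=True, pending={}
Op 3: COMMIT: merged [] into committed; committed now {a=17, b=5, c=3, e=16}
Op 4: BEGIN: in_txn=True, pending={}
Op 5: UPDATE e=6 (pending; pending now {e=6})
Op 6: ROLLBACK: discarded pending ['e']; in_txn=False
ROLLBACK at op 6 discards: ['e']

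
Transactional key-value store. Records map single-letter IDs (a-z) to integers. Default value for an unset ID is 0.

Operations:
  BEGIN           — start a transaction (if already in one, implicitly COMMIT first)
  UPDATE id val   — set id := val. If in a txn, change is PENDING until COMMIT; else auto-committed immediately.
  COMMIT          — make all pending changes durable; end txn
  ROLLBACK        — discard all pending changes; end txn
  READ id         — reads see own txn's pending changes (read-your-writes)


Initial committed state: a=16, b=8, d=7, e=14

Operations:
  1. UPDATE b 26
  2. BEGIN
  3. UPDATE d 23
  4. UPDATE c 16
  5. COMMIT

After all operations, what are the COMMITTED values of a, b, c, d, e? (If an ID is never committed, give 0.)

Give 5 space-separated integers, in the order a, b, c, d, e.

Answer: 16 26 16 23 14

Derivation:
Initial committed: {a=16, b=8, d=7, e=14}
Op 1: UPDATE b=26 (auto-commit; committed b=26)
Op 2: BEGIN: in_txn=True, pending={}
Op 3: UPDATE d=23 (pending; pending now {d=23})
Op 4: UPDATE c=16 (pending; pending now {c=16, d=23})
Op 5: COMMIT: merged ['c', 'd'] into committed; committed now {a=16, b=26, c=16, d=23, e=14}
Final committed: {a=16, b=26, c=16, d=23, e=14}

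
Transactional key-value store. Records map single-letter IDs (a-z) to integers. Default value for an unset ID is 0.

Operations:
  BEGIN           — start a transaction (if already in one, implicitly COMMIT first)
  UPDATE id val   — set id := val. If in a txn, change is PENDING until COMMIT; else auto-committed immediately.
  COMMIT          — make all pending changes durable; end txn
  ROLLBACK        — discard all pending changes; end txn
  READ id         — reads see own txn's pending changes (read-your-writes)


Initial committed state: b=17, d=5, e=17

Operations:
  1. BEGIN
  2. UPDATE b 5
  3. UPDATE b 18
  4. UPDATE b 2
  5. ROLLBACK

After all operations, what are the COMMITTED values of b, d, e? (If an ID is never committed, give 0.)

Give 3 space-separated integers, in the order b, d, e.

Answer: 17 5 17

Derivation:
Initial committed: {b=17, d=5, e=17}
Op 1: BEGIN: in_txn=True, pending={}
Op 2: UPDATE b=5 (pending; pending now {b=5})
Op 3: UPDATE b=18 (pending; pending now {b=18})
Op 4: UPDATE b=2 (pending; pending now {b=2})
Op 5: ROLLBACK: discarded pending ['b']; in_txn=False
Final committed: {b=17, d=5, e=17}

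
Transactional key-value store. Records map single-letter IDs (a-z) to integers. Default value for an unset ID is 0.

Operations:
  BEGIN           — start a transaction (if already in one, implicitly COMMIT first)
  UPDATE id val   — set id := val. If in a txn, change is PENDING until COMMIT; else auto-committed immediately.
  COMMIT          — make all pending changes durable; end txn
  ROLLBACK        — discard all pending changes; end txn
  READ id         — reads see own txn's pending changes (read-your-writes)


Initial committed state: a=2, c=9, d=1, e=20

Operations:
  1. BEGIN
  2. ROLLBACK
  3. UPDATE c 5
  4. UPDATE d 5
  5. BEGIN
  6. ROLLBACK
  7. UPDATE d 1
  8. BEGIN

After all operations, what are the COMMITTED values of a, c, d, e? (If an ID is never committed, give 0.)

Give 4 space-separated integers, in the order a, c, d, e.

Answer: 2 5 1 20

Derivation:
Initial committed: {a=2, c=9, d=1, e=20}
Op 1: BEGIN: in_txn=True, pending={}
Op 2: ROLLBACK: discarded pending []; in_txn=False
Op 3: UPDATE c=5 (auto-commit; committed c=5)
Op 4: UPDATE d=5 (auto-commit; committed d=5)
Op 5: BEGIN: in_txn=True, pending={}
Op 6: ROLLBACK: discarded pending []; in_txn=False
Op 7: UPDATE d=1 (auto-commit; committed d=1)
Op 8: BEGIN: in_txn=True, pending={}
Final committed: {a=2, c=5, d=1, e=20}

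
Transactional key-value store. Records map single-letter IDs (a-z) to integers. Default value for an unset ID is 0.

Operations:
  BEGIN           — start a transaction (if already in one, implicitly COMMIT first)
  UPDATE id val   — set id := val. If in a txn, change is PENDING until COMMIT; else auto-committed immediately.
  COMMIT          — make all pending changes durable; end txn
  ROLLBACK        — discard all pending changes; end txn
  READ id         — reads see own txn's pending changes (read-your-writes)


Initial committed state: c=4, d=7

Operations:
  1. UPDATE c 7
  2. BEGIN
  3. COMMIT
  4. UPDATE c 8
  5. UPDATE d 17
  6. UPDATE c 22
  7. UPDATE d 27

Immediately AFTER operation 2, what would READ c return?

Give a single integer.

Initial committed: {c=4, d=7}
Op 1: UPDATE c=7 (auto-commit; committed c=7)
Op 2: BEGIN: in_txn=True, pending={}
After op 2: visible(c) = 7 (pending={}, committed={c=7, d=7})

Answer: 7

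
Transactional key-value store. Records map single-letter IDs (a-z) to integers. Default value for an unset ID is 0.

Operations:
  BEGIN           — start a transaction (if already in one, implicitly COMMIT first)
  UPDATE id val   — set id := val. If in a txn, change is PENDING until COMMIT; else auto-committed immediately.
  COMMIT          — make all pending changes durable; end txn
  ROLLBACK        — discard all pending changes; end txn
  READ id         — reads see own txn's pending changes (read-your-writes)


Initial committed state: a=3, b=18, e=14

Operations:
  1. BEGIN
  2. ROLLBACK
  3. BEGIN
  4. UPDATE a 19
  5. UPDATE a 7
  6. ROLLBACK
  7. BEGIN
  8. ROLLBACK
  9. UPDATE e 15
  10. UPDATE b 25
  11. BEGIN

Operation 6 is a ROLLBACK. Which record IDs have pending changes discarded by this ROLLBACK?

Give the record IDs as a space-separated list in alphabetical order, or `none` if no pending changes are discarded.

Initial committed: {a=3, b=18, e=14}
Op 1: BEGIN: in_txn=True, pending={}
Op 2: ROLLBACK: discarded pending []; in_txn=False
Op 3: BEGIN: in_txn=True, pending={}
Op 4: UPDATE a=19 (pending; pending now {a=19})
Op 5: UPDATE a=7 (pending; pending now {a=7})
Op 6: ROLLBACK: discarded pending ['a']; in_txn=False
Op 7: BEGIN: in_txn=True, pending={}
Op 8: ROLLBACK: discarded pending []; in_txn=False
Op 9: UPDATE e=15 (auto-commit; committed e=15)
Op 10: UPDATE b=25 (auto-commit; committed b=25)
Op 11: BEGIN: in_txn=True, pending={}
ROLLBACK at op 6 discards: ['a']

Answer: a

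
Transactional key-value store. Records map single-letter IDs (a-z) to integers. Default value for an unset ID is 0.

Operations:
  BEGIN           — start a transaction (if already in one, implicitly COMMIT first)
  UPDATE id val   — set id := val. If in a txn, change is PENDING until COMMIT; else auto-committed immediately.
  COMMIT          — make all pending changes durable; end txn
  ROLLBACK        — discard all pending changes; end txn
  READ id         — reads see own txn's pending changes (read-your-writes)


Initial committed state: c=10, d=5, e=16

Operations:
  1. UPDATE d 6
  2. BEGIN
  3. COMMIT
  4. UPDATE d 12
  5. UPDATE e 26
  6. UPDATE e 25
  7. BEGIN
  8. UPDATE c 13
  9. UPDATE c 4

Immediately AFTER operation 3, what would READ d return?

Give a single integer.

Answer: 6

Derivation:
Initial committed: {c=10, d=5, e=16}
Op 1: UPDATE d=6 (auto-commit; committed d=6)
Op 2: BEGIN: in_txn=True, pending={}
Op 3: COMMIT: merged [] into committed; committed now {c=10, d=6, e=16}
After op 3: visible(d) = 6 (pending={}, committed={c=10, d=6, e=16})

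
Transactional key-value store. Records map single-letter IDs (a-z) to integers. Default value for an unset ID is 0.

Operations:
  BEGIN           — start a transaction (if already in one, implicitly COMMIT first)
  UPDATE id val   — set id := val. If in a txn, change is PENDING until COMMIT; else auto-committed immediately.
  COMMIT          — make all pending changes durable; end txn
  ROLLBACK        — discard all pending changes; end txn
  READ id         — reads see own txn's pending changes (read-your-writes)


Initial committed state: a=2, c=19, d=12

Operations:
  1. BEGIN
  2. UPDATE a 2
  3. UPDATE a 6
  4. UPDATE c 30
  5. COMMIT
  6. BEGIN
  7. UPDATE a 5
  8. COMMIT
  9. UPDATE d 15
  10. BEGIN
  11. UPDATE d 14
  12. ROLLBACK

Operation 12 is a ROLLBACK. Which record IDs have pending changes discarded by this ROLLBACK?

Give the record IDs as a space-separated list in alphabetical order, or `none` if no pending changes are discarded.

Answer: d

Derivation:
Initial committed: {a=2, c=19, d=12}
Op 1: BEGIN: in_txn=True, pending={}
Op 2: UPDATE a=2 (pending; pending now {a=2})
Op 3: UPDATE a=6 (pending; pending now {a=6})
Op 4: UPDATE c=30 (pending; pending now {a=6, c=30})
Op 5: COMMIT: merged ['a', 'c'] into committed; committed now {a=6, c=30, d=12}
Op 6: BEGIN: in_txn=True, pending={}
Op 7: UPDATE a=5 (pending; pending now {a=5})
Op 8: COMMIT: merged ['a'] into committed; committed now {a=5, c=30, d=12}
Op 9: UPDATE d=15 (auto-commit; committed d=15)
Op 10: BEGIN: in_txn=True, pending={}
Op 11: UPDATE d=14 (pending; pending now {d=14})
Op 12: ROLLBACK: discarded pending ['d']; in_txn=False
ROLLBACK at op 12 discards: ['d']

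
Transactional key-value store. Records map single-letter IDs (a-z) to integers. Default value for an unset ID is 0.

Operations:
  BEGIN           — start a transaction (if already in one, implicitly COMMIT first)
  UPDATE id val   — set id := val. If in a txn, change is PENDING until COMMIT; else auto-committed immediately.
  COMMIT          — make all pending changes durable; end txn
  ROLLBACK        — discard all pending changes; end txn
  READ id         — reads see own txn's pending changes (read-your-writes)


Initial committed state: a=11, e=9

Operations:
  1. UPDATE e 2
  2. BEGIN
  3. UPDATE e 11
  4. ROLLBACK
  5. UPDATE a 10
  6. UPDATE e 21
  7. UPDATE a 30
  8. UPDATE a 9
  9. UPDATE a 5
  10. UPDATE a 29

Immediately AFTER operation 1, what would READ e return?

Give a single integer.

Answer: 2

Derivation:
Initial committed: {a=11, e=9}
Op 1: UPDATE e=2 (auto-commit; committed e=2)
After op 1: visible(e) = 2 (pending={}, committed={a=11, e=2})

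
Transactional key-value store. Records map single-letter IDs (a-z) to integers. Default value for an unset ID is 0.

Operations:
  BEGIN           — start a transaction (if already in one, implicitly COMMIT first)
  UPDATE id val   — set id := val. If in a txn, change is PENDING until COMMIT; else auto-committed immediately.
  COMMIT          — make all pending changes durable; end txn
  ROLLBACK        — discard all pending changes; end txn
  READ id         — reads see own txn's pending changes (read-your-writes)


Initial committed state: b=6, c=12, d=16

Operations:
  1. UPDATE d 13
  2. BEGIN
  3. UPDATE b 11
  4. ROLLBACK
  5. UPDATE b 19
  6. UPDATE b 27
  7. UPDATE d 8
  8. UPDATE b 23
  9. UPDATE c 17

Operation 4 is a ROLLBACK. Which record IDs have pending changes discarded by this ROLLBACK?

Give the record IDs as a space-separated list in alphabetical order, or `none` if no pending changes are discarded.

Answer: b

Derivation:
Initial committed: {b=6, c=12, d=16}
Op 1: UPDATE d=13 (auto-commit; committed d=13)
Op 2: BEGIN: in_txn=True, pending={}
Op 3: UPDATE b=11 (pending; pending now {b=11})
Op 4: ROLLBACK: discarded pending ['b']; in_txn=False
Op 5: UPDATE b=19 (auto-commit; committed b=19)
Op 6: UPDATE b=27 (auto-commit; committed b=27)
Op 7: UPDATE d=8 (auto-commit; committed d=8)
Op 8: UPDATE b=23 (auto-commit; committed b=23)
Op 9: UPDATE c=17 (auto-commit; committed c=17)
ROLLBACK at op 4 discards: ['b']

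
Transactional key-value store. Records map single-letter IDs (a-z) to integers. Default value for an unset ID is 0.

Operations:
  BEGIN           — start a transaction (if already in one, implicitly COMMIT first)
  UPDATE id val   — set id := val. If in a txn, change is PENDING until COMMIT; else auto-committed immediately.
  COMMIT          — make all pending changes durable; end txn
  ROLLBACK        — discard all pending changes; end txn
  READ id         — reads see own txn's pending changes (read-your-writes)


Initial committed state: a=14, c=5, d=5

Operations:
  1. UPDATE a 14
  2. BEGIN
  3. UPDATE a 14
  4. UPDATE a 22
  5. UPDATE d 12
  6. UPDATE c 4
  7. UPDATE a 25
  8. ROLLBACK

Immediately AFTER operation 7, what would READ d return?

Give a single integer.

Initial committed: {a=14, c=5, d=5}
Op 1: UPDATE a=14 (auto-commit; committed a=14)
Op 2: BEGIN: in_txn=True, pending={}
Op 3: UPDATE a=14 (pending; pending now {a=14})
Op 4: UPDATE a=22 (pending; pending now {a=22})
Op 5: UPDATE d=12 (pending; pending now {a=22, d=12})
Op 6: UPDATE c=4 (pending; pending now {a=22, c=4, d=12})
Op 7: UPDATE a=25 (pending; pending now {a=25, c=4, d=12})
After op 7: visible(d) = 12 (pending={a=25, c=4, d=12}, committed={a=14, c=5, d=5})

Answer: 12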